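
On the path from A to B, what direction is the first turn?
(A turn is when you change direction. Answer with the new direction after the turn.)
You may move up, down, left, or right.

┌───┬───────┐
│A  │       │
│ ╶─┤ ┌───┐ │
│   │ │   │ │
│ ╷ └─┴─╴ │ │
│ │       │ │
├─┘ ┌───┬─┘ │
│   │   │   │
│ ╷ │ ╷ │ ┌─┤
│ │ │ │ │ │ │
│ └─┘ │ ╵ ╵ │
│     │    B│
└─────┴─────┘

Directions: down, right, down, down, left, down, down, right, right, up, up, right, down, down, right, right
First turn direction: right

Solution:

┌───┬───────┐
│A  │       │
│ ╶─┤ ┌───┐ │
│↳ ↓│ │   │ │
│ ╷ └─┴─╴ │ │
│ │↓      │ │
├─┘ ┌───┬─┘ │
│↓ ↲│↱ ↓│   │
│ ╷ │ ╷ │ ┌─┤
│↓│ │↑│↓│ │ │
│ └─┘ │ ╵ ╵ │
│↳ → ↑│↳ → B│
└─────┴─────┘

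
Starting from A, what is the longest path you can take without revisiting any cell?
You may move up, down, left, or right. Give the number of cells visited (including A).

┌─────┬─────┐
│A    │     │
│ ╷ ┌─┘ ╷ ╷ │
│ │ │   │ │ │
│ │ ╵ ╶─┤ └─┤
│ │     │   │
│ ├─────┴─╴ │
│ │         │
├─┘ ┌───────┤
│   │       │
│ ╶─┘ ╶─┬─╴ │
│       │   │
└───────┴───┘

Finding longest simple path using DFS:
Start: (0, 0)
Longest path visits 28 cells
Path: A → right → down → down → right → up → right → up → right → down → down → right → down → left → left → left → left → down → left → down → right → right → up → right → right → right → down → left

Solution:

┌─────┬─────┐
│A ↓  │↱ ↓  │
│ ╷ ┌─┘ ╷ ╷ │
│ │↓│↱ ↑│↓│ │
│ │ ╵ ╶─┤ └─┤
│ │↳ ↑  │↳ ↓│
│ ├─────┴─╴ │
│ │↓ ← ← ← ↲│
├─┘ ┌───────┤
│↓ ↲│↱ → → ↓│
│ ╶─┘ ╶─┬─╴ │
│↳ → ↑  │B ↲│
└───────┴───┘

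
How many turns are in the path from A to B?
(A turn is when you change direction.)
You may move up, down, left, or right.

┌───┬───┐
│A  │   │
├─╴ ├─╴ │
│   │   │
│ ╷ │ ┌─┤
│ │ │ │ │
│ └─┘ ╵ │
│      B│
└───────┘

Directions: right, down, left, down, down, right, right, right
Number of turns: 4

Solution:

┌───┬───┐
│A ↓│   │
├─╴ ├─╴ │
│↓ ↲│   │
│ ╷ │ ┌─┤
│↓│ │ │ │
│ └─┘ ╵ │
│↳ → → B│
└───────┘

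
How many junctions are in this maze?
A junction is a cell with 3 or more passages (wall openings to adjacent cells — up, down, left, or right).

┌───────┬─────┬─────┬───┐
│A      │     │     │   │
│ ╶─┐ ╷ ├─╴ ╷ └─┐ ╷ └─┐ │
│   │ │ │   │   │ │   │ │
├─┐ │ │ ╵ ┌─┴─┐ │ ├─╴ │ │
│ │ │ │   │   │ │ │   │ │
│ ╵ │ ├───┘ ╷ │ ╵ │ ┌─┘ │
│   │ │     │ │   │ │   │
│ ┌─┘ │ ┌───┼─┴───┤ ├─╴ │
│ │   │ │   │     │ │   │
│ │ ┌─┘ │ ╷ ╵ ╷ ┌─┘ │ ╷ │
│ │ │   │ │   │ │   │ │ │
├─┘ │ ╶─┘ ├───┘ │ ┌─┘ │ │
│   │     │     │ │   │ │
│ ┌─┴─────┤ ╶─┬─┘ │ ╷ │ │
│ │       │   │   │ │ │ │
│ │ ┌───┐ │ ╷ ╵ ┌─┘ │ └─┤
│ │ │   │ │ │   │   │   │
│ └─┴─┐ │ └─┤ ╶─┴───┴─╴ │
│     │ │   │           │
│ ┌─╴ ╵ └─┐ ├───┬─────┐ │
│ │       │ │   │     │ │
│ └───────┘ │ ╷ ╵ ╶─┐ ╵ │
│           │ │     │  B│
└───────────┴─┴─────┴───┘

Checking each cell for number of passages:

Junctions found (3+ passages):
  (0, 2): 3 passages
  (0, 5): 3 passages
  (0, 8): 3 passages
  (3, 0): 3 passages
  (3, 11): 3 passages
  (4, 7): 3 passages
  (4, 11): 3 passages
  (6, 10): 3 passages
  (7, 5): 3 passages
  (8, 6): 3 passages
  (9, 0): 3 passages
  (9, 11): 3 passages
  (10, 2): 3 passages
  (10, 3): 3 passages
  (11, 8): 3 passages
Total junctions: 15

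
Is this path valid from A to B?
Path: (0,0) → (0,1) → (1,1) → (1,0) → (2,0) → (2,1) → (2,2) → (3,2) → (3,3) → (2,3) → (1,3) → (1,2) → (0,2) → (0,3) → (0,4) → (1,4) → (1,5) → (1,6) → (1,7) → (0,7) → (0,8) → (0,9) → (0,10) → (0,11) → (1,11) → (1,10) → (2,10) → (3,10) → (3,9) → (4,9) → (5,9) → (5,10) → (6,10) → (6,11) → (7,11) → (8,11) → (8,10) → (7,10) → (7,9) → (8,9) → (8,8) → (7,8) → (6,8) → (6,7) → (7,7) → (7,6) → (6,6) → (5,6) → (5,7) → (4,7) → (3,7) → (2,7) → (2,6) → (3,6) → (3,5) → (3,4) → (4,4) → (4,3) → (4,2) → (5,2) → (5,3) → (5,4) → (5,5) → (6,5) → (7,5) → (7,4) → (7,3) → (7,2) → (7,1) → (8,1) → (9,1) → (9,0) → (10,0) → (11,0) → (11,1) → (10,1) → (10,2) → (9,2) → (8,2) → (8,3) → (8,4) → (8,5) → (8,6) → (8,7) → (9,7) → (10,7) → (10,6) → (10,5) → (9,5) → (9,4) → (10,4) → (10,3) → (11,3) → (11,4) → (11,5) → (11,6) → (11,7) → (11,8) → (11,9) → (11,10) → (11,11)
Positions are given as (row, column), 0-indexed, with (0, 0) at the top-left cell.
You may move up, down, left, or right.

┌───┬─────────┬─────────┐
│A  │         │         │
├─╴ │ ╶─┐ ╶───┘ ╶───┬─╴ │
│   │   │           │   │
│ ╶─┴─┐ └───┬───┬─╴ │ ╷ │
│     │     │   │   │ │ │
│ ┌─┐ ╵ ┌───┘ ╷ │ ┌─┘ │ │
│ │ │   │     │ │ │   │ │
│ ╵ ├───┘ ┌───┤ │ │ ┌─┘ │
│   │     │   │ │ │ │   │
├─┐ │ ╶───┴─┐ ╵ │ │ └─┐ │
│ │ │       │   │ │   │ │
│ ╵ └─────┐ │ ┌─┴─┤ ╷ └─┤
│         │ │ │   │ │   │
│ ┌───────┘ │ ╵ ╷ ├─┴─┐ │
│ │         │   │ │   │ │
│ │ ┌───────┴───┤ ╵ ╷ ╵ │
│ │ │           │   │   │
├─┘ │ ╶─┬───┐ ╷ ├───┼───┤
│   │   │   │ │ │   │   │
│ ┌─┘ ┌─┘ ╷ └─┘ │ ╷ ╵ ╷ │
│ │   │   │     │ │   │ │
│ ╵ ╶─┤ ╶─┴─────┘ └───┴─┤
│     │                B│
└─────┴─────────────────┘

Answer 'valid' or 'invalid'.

Checking path validity:
Result: All consecutive moves are passable.

valid

Correct solution:

┌───┬─────────┬─────────┐
│A ↓│↱ → ↓    │↱ → → → ↓│
├─╴ │ ╶─┐ ╶───┘ ╶───┬─╴ │
│↓ ↲│↑ ↰│↳ → → ↑    │↓ ↲│
│ ╶─┴─┐ └───┬───┬─╴ │ ╷ │
│↳ → ↓│↑    │↓ ↰│   │↓│ │
│ ┌─┐ ╵ ┌───┘ ╷ │ ┌─┘ │ │
│ │ │↳ ↑│↓ ← ↲│↑│ │↓ ↲│ │
│ ╵ ├───┘ ┌───┤ │ │ ┌─┘ │
│   │↓ ← ↲│   │↑│ │↓│   │
├─┐ │ ╶───┴─┐ ╵ │ │ └─┐ │
│ │ │↳ → → ↓│↱ ↑│ │↳ ↓│ │
│ ╵ └─────┐ │ ┌─┴─┤ ╷ └─┤
│         │↓│↑│↓ ↰│ │↳ ↓│
│ ┌───────┘ │ ╵ ╷ ├─┴─┐ │
│ │↓ ← ← ← ↲│↑ ↲│↑│↓ ↰│↓│
│ │ ┌───────┴───┤ ╵ ╷ ╵ │
│ │↓│↱ → → → → ↓│↑ ↲│↑ ↲│
├─┘ │ ╶─┬───┐ ╷ ├───┼───┤
│↓ ↲│↑  │↓ ↰│ │↓│   │   │
│ ┌─┘ ┌─┘ ╷ └─┘ │ ╷ ╵ ╷ │
│↓│↱ ↑│↓ ↲│↑ ← ↲│ │   │ │
│ ╵ ╶─┤ ╶─┴─────┘ └───┴─┤
│↳ ↑  │↳ → → → → → → → B│
└─────┴─────────────────┘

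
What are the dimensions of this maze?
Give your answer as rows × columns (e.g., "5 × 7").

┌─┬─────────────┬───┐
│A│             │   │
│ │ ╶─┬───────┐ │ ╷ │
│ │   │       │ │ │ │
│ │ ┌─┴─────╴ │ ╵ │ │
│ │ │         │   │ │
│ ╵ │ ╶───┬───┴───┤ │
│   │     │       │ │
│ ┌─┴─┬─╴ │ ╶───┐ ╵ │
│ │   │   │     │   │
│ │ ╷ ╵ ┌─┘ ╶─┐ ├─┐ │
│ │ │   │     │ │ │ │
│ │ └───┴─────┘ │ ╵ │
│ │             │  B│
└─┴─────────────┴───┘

Counting the maze dimensions:
Rows (vertical): 7
Columns (horizontal): 10
Dimensions: 7 × 10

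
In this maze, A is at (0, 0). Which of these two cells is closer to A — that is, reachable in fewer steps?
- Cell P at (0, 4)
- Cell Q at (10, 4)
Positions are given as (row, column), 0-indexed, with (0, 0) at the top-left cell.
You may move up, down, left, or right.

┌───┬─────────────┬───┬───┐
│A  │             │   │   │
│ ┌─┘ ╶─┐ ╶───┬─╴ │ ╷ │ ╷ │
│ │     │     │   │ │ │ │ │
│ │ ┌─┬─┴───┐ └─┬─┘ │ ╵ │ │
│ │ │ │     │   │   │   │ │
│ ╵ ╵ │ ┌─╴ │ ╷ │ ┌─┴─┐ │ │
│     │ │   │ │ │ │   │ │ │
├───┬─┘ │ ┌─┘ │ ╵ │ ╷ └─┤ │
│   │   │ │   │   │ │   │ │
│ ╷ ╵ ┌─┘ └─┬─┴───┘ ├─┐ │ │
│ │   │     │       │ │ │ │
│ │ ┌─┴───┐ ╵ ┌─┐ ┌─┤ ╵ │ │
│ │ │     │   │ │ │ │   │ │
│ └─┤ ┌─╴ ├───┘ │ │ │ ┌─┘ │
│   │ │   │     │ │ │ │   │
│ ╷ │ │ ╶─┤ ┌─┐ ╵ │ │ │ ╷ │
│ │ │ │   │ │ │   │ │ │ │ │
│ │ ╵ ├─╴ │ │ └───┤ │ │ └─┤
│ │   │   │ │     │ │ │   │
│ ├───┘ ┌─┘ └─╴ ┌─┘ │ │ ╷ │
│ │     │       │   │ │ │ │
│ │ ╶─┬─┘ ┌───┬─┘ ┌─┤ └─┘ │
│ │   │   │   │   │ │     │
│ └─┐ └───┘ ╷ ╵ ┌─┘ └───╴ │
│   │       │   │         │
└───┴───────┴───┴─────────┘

Shortest path A → P at (0, 4): 10 steps
Shortest path A → Q at (10, 4): 70 steps

P is closer (10 steps vs 70 steps).

Path to P:

┌───┬─────────────┬───┬───┐
│A  │↱ → P        │   │   │
│ ┌─┘ ╶─┐ ╶───┬─╴ │ ╷ │ ╷ │
│↓│↱ ↑  │     │   │ │ │ │ │
│ │ ┌─┬─┴───┐ └─┬─┘ │ ╵ │ │
│↓│↑│ │     │   │   │   │ │
│ ╵ ╵ │ ┌─╴ │ ╷ │ ┌─┴─┐ │ │
│↳ ↑  │ │   │ │ │ │   │ │ │
├───┬─┘ │ ┌─┘ │ ╵ │ ╷ └─┤ │
│   │   │ │   │   │ │   │ │
│ ╷ ╵ ┌─┘ └─┬─┴───┘ ├─┐ │ │
│ │   │     │       │ │ │ │
│ │ ┌─┴───┐ ╵ ┌─┐ ┌─┤ ╵ │ │
│ │ │     │   │ │ │ │   │ │
│ └─┤ ┌─╴ ├───┘ │ │ │ ┌─┘ │
│   │ │   │     │ │ │ │   │
│ ╷ │ │ ╶─┤ ┌─┐ ╵ │ │ │ ╷ │
│ │ │ │   │ │ │   │ │ │ │ │
│ │ ╵ ├─╴ │ │ └───┤ │ │ └─┤
│ │   │   │ │     │ │ │   │
│ ├───┘ ┌─┘ └─╴ ┌─┘ │ │ ╷ │
│ │     │       │   │ │ │ │
│ │ ╶─┬─┘ ┌───┬─┘ ┌─┤ └─┘ │
│ │   │   │   │   │ │     │
│ └─┐ └───┘ ╷ ╵ ┌─┘ └───╴ │
│   │       │   │         │
└───┴───────┴───┴─────────┘

Path to Q:

┌───┬─────────────┬───┬───┐
│A  │↱ → ↓        │↱ ↓│↱ ↓│
│ ┌─┘ ╶─┐ ╶───┬─╴ │ ╷ │ ╷ │
│↓│↱ ↑  │↳ → ↓│   │↑│↓│↑│↓│
│ │ ┌─┬─┴───┐ └─┬─┘ │ ╵ │ │
│↓│↑│ │     │↳ ↓│↱ ↑│↳ ↑│↓│
│ ╵ ╵ │ ┌─╴ │ ╷ │ ┌─┴─┐ │ │
│↳ ↑  │ │   │ │↓│↑│↓ ↰│ │↓│
├───┬─┘ │ ┌─┘ │ ╵ │ ╷ └─┤ │
│   │   │ │   │↳ ↑│↓│↑ ↰│↓│
│ ╷ ╵ ┌─┘ └─┬─┴───┘ ├─┐ │ │
│ │   │     │    ↓ ↲│ │↑│↓│
│ │ ┌─┴───┐ ╵ ┌─┐ ┌─┤ ╵ │ │
│ │ │     │   │ │↓│ │↱ ↑│↓│
│ └─┤ ┌─╴ ├───┘ │ │ │ ┌─┘ │
│   │ │   │↓ ← ↰│↓│ │↑│↓ ↲│
│ ╷ │ │ ╶─┤ ┌─┐ ╵ │ │ │ ╷ │
│ │ │ │   │↓│ │↑ ↲│ │↑│↓│ │
│ │ ╵ ├─╴ │ │ └───┤ │ │ └─┤
│ │   │   │↓│     │ │↑│↳ ↓│
│ ├───┘ ┌─┘ └─╴ ┌─┘ │ │ ╷ │
│ │     │Q ↲    │   │↑│ │↓│
│ │ ╶─┬─┘ ┌───┬─┘ ┌─┤ └─┘ │
│ │   │   │   │   │ │↑ ← ↲│
│ └─┐ └───┘ ╷ ╵ ┌─┘ └───╴ │
│   │       │   │         │
└───┴───────┴───┴─────────┘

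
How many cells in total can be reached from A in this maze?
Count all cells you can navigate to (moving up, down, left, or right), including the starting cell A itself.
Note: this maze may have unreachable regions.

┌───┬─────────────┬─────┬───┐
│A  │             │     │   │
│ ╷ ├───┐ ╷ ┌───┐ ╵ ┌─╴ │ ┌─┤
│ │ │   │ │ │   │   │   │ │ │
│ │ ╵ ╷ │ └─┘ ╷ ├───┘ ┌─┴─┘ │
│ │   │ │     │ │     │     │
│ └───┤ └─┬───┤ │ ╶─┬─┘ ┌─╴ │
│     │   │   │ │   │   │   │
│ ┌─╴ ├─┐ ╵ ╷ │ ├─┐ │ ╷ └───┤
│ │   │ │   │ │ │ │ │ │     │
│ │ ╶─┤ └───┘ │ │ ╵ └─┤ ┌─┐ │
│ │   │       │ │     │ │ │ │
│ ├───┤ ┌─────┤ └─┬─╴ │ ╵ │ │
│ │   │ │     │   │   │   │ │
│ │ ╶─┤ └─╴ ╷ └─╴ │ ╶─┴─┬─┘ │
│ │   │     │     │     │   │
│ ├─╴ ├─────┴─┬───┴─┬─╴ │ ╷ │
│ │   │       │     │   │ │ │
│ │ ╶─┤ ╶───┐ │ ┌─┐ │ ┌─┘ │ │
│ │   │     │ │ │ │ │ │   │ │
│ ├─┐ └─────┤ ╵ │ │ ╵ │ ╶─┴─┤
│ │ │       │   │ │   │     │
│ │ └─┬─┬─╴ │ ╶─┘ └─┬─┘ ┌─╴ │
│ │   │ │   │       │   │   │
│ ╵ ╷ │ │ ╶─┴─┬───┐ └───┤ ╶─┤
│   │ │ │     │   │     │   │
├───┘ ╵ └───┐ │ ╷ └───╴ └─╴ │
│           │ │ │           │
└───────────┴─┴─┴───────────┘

Using BFS/flood-fill to find all reachable cells from A:
Maze size: 14 × 14 = 196 total cells
21 cell(s) are walled off and cannot be reached from A.
Reachable cells: 175

Reachable region (· marks reachable cells):

┌───┬─────────────┬─────┬───┐
│A ·│· · · · · · ·│· · ·│   │
│ ╷ ├───┐ ╷ ┌───┐ ╵ ┌─╴ │ ┌─┤
│·│·│· ·│·│·│· ·│· ·│· ·│ │·│
│ │ ╵ ╷ │ └─┘ ╷ ├───┘ ┌─┴─┘ │
│·│· ·│·│· · ·│·│· · ·│· · ·│
│ └───┤ └─┬───┤ │ ╶─┬─┘ ┌─╴ │
│· · ·│· ·│· ·│·│· ·│· ·│· ·│
│ ┌─╴ ├─┐ ╵ ╷ │ ├─┐ │ ╷ └───┤
│·│· ·│·│· ·│·│·│·│·│·│· · ·│
│ │ ╶─┤ └───┘ │ │ ╵ └─┤ ┌─┐ │
│·│· ·│· · · ·│·│· · ·│·│·│·│
│ ├───┤ ┌─────┤ └─┬─╴ │ ╵ │ │
│·│   │·│· · ·│· ·│· ·│· ·│·│
│ │ ╶─┤ └─╴ ╷ └─╴ │ ╶─┴─┬─┘ │
│·│   │· · ·│· · ·│· · ·│· ·│
│ ├─╴ ├─────┴─┬───┴─┬─╴ │ ╷ │
│·│   │· · · ·│· · ·│· ·│·│·│
│ │ ╶─┤ ╶───┐ │ ┌─┐ │ ┌─┘ │ │
│·│   │· · ·│·│·│·│·│·│· ·│·│
│ ├─┐ └─────┤ ╵ │ │ ╵ │ ╶─┴─┤
│·│·│       │· ·│·│· ·│· · ·│
│ │ └─┬─┬─╴ │ ╶─┘ └─┬─┘ ┌─╴ │
│·│· ·│·│   │· · · ·│· ·│· ·│
│ ╵ ╷ │ │ ╶─┴─┬───┐ └───┤ ╶─┤
│· ·│·│·│     │· ·│· · ·│· ·│
├───┘ ╵ └───┐ │ ╷ └───╴ └─╴ │
│· · · · · ·│ │·│· · · · · ·│
└───────────┴─┴─┴───────────┘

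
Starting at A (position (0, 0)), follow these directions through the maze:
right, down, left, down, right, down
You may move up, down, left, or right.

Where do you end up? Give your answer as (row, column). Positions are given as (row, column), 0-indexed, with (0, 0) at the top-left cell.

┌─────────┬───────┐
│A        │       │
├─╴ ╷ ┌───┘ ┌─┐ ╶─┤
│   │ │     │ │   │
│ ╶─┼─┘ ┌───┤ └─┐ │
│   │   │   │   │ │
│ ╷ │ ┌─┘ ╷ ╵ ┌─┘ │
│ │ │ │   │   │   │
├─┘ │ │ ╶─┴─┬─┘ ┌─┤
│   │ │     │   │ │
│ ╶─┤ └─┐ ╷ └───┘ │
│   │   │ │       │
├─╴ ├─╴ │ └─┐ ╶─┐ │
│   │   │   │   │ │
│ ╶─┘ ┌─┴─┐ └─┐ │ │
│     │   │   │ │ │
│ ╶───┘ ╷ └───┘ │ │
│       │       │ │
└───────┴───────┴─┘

Following directions step by step:
Start: (0, 0)
  right: (0, 0) → (0, 1)
  down: (0, 1) → (1, 1)
  left: (1, 1) → (1, 0)
  down: (1, 0) → (2, 0)
  right: (2, 0) → (2, 1)
  down: (2, 1) → (3, 1)
Final position: (3, 1)

Path taken:

┌─────────┬───────┐
│A ↓      │       │
├─╴ ╷ ┌───┘ ┌─┐ ╶─┤
│↓ ↲│ │     │ │   │
│ ╶─┼─┘ ┌───┤ └─┐ │
│↳ ↓│   │   │   │ │
│ ╷ │ ┌─┘ ╷ ╵ ┌─┘ │
│ │B│ │   │   │   │
├─┘ │ │ ╶─┴─┬─┘ ┌─┤
│   │ │     │   │ │
│ ╶─┤ └─┐ ╷ └───┘ │
│   │   │ │       │
├─╴ ├─╴ │ └─┐ ╶─┐ │
│   │   │   │   │ │
│ ╶─┘ ┌─┴─┐ └─┐ │ │
│     │   │   │ │ │
│ ╶───┘ ╷ └───┘ │ │
│       │       │ │
└───────┴───────┴─┘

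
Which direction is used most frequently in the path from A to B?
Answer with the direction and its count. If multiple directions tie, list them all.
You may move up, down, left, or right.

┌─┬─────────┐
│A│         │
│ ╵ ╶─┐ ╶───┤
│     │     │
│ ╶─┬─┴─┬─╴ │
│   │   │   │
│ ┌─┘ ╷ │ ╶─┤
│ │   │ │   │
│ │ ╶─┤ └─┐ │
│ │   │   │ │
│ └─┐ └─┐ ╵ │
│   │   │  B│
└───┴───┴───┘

Directions: down, right, up, right, right, down, right, right, down, left, down, right, down, down
Counts: {'down': 6, 'right': 6, 'up': 1, 'left': 1}
Most common: down and right (tied at 6 times each)

Solution:

┌─┬─────────┐
│A│↱ → ↓    │
│ ╵ ╶─┐ ╶───┤
│↳ ↑  │↳ → ↓│
│ ╶─┬─┴─┬─╴ │
│   │   │↓ ↲│
│ ┌─┘ ╷ │ ╶─┤
│ │   │ │↳ ↓│
│ │ ╶─┤ └─┐ │
│ │   │   │↓│
│ └─┐ └─┐ ╵ │
│   │   │  B│
└───┴───┴───┘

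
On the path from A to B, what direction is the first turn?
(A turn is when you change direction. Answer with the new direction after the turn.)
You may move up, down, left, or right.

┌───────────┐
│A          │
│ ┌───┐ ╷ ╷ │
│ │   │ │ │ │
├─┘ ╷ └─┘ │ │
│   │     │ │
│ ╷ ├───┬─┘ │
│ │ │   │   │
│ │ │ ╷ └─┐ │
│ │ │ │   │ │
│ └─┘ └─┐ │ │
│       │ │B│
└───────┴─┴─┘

Directions: right, right, right, right, right, down, down, down, down, down
First turn direction: down

Solution:

┌───────────┐
│A → → → → ↓│
│ ┌───┐ ╷ ╷ │
│ │   │ │ │↓│
├─┘ ╷ └─┘ │ │
│   │     │↓│
│ ╷ ├───┬─┘ │
│ │ │   │  ↓│
│ │ │ ╷ └─┐ │
│ │ │ │   │↓│
│ └─┘ └─┐ │ │
│       │ │B│
└───────┴─┴─┘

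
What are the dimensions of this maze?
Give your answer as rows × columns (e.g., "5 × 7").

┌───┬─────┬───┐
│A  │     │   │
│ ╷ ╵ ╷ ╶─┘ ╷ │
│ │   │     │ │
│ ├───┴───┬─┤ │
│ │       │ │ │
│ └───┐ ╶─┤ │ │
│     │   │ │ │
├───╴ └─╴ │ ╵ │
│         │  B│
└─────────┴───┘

Counting the maze dimensions:
Rows (vertical): 5
Columns (horizontal): 7
Dimensions: 5 × 7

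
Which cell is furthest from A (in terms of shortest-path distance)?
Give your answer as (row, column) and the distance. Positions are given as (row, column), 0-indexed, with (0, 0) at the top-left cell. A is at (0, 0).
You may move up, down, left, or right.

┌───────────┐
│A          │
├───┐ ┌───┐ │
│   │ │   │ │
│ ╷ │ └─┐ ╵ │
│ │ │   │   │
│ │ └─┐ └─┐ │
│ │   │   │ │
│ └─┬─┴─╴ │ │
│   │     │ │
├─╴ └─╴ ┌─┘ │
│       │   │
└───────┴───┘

Computing BFS distances from A to all cells:
Furthest cell: (3, 2)
Distance: 21 steps

Path from A to the furthest cell:

┌───────────┐
│A → ↓      │
├───┐ ┌───┐ │
│↱ ↓│↓│   │ │
│ ╷ │ └─┐ ╵ │
│↑│↓│↳ ↓│   │
│ │ └─┐ └─┐ │
│↑│↳ B│↳ ↓│ │
│ └─┬─┴─╴ │ │
│↑ ↰│  ↓ ↲│ │
├─╴ └─╴ ┌─┘ │
│  ↑ ← ↲│   │
└───────┴───┘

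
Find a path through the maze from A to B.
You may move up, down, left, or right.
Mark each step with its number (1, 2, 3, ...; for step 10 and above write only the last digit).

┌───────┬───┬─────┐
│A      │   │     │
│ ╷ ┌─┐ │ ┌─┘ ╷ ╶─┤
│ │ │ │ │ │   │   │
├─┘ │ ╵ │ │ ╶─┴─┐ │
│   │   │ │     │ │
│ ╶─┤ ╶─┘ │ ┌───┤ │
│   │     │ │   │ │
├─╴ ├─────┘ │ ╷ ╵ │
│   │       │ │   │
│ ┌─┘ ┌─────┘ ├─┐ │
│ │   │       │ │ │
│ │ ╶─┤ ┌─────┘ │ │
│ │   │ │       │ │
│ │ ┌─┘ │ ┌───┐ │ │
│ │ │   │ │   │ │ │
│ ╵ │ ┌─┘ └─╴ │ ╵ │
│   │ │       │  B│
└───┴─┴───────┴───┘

Finding the shortest path through the maze:
Path length: 36 steps
Directions: right → down → down → left → down → right → down → left → down → down → down → down → right → up → up → up → right → up → right → right → right → up → up → up → right → up → right → down → right → down → down → down → down → down → down → down

Solution:

┌───────┬───┬─────┐
│A 1    │   │6 7  │
│ ╷ ┌─┐ │ ┌─┘ ╷ ╶─┤
│ │2│ │ │ │4 5│8 9│
├─┘ │ ╵ │ │ ╶─┴─┐ │
│4 3│   │ │3    │0│
│ ╶─┤ ╶─┘ │ ┌───┤ │
│5 6│     │2│   │1│
├─╴ ├─────┘ │ ╷ ╵ │
│8 7│8 9 0 1│ │  2│
│ ┌─┘ ┌─────┘ ├─┐ │
│9│6 7│       │ │3│
│ │ ╶─┤ ┌─────┘ │ │
│0│5  │ │       │4│
│ │ ┌─┘ │ ┌───┐ │ │
│1│4│   │ │   │ │5│
│ ╵ │ ┌─┘ └─╴ │ ╵ │
│2 3│ │       │  B│
└───┴─┴───────┴───┘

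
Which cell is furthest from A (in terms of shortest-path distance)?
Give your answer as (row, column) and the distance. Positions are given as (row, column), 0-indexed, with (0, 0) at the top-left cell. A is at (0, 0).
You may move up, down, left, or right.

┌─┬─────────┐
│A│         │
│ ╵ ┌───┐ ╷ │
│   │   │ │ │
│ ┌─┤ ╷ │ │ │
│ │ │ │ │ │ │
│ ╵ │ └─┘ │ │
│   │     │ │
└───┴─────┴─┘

Computing BFS distances from A to all cells:
Furthest cell: (2, 3)
Distance: 15 steps

Path from A to the furthest cell:

┌─┬─────────┐
│A│↱ → → ↓  │
│ ╵ ┌───┐ ╷ │
│↳ ↑│↱ ↓│↓│ │
│ ┌─┤ ╷ │ │ │
│ │ │↑│B│↓│ │
│ ╵ │ └─┘ │ │
│   │↑ ← ↲│ │
└───┴─────┴─┘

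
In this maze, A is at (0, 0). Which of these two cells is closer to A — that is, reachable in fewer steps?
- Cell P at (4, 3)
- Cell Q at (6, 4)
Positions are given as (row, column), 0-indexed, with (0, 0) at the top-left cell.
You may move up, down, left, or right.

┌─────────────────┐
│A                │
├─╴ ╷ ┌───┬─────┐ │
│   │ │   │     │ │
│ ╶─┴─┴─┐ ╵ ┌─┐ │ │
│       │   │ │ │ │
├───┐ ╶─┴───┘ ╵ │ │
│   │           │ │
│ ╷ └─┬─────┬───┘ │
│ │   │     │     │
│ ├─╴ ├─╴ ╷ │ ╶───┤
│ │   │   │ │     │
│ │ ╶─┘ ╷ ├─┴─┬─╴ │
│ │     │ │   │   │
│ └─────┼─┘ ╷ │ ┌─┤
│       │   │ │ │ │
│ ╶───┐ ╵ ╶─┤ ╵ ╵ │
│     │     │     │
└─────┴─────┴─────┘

Shortest path A → P at (4, 3): 49 steps
Shortest path A → Q at (6, 4): 48 steps

Q is closer (48 steps vs 49 steps).

Path to P:

┌─────────────────┐
│A → → → → → → → ↓│
├─╴ ╷ ┌───┬─────┐ │
│   │ │   │     │↓│
│ ╶─┴─┴─┐ ╵ ┌─┐ │ │
│       │   │ │ │↓│
├───┐ ╶─┴───┘ ╵ │ │
│↱ ↓│           │↓│
│ ╷ └─┬─────┬───┘ │
│↑│↳ ↓│P ↰  │↓ ← ↲│
│ ├─╴ ├─╴ ╷ │ ╶───┤
│↑│↓ ↲│↱ ↑│ │↳ → ↓│
│ │ ╶─┘ ╷ ├─┴─┬─╴ │
│↑│↳ → ↑│ │↓ ↰│↓ ↲│
│ └─────┼─┘ ╷ │ ┌─┤
│↑ ← ← ↰│↓ ↲│↑│↓│ │
│ ╶───┐ ╵ ╶─┤ ╵ ╵ │
│     │↑ ↲  │↑ ↲  │
└─────┴─────┴─────┘

Path to Q:

┌─────────────────┐
│A → → → → → → → ↓│
├─╴ ╷ ┌───┬─────┐ │
│   │ │   │     │↓│
│ ╶─┴─┴─┐ ╵ ┌─┐ │ │
│       │   │ │ │↓│
├───┐ ╶─┴───┘ ╵ │ │
│↱ ↓│           │↓│
│ ╷ └─┬─────┬───┘ │
│↑│↳ ↓│     │↓ ← ↲│
│ ├─╴ ├─╴ ╷ │ ╶───┤
│↑│↓ ↲│↱ ↓│ │↳ → ↓│
│ │ ╶─┘ ╷ ├─┴─┬─╴ │
│↑│↳ → ↑│Q│↓ ↰│↓ ↲│
│ └─────┼─┘ ╷ │ ┌─┤
│↑ ← ← ↰│↓ ↲│↑│↓│ │
│ ╶───┐ ╵ ╶─┤ ╵ ╵ │
│     │↑ ↲  │↑ ↲  │
└─────┴─────┴─────┘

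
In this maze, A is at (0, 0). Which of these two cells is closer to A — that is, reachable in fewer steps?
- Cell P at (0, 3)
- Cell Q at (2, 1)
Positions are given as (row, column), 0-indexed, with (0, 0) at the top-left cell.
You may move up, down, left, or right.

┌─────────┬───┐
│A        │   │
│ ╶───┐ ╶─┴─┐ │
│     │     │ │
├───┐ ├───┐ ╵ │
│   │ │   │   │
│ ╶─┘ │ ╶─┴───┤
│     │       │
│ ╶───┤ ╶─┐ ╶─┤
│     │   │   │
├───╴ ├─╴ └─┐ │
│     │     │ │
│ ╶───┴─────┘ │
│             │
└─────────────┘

Shortest path A → P at (0, 3): 3 steps
Shortest path A → Q at (2, 1): 9 steps

P is closer (3 steps vs 9 steps).

Path to P:

┌─────────┬───┐
│A → → P  │   │
│ ╶───┐ ╶─┴─┐ │
│     │     │ │
├───┐ ├───┐ ╵ │
│   │ │   │   │
│ ╶─┘ │ ╶─┴───┤
│     │       │
│ ╶───┤ ╶─┐ ╶─┤
│     │   │   │
├───╴ ├─╴ └─┐ │
│     │     │ │
│ ╶───┴─────┘ │
│             │
└─────────────┘

Path to Q:

┌─────────┬───┐
│A        │   │
│ ╶───┐ ╶─┴─┐ │
│↳ → ↓│     │ │
├───┐ ├───┐ ╵ │
│↱ Q│↓│   │   │
│ ╶─┘ │ ╶─┴───┤
│↑ ← ↲│       │
│ ╶───┤ ╶─┐ ╶─┤
│     │   │   │
├───╴ ├─╴ └─┐ │
│     │     │ │
│ ╶───┴─────┘ │
│             │
└─────────────┘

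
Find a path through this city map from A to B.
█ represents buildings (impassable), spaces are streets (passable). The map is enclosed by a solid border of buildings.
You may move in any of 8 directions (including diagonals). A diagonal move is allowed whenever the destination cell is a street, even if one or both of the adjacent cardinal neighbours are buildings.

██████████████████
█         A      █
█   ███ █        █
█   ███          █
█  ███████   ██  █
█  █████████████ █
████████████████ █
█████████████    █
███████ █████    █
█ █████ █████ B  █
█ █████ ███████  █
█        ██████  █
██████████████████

Finding the shortest path from A to B:
Movement: 8-directional
Path length: 10 steps
Directions: right → right → down-right → down-right → down-right → down-right → down → down → down-left → down-left

Solution:

██████████████████
█         A→↘    █
█   ███ █    ↘   █
█   ███       ↘  █
█  ███████   ██↘ █
█  █████████████↓█
████████████████↓█
█████████████   ↙█
███████ █████  ↙ █
█ █████ █████ B  █
█ █████ ███████  █
█        ██████  █
██████████████████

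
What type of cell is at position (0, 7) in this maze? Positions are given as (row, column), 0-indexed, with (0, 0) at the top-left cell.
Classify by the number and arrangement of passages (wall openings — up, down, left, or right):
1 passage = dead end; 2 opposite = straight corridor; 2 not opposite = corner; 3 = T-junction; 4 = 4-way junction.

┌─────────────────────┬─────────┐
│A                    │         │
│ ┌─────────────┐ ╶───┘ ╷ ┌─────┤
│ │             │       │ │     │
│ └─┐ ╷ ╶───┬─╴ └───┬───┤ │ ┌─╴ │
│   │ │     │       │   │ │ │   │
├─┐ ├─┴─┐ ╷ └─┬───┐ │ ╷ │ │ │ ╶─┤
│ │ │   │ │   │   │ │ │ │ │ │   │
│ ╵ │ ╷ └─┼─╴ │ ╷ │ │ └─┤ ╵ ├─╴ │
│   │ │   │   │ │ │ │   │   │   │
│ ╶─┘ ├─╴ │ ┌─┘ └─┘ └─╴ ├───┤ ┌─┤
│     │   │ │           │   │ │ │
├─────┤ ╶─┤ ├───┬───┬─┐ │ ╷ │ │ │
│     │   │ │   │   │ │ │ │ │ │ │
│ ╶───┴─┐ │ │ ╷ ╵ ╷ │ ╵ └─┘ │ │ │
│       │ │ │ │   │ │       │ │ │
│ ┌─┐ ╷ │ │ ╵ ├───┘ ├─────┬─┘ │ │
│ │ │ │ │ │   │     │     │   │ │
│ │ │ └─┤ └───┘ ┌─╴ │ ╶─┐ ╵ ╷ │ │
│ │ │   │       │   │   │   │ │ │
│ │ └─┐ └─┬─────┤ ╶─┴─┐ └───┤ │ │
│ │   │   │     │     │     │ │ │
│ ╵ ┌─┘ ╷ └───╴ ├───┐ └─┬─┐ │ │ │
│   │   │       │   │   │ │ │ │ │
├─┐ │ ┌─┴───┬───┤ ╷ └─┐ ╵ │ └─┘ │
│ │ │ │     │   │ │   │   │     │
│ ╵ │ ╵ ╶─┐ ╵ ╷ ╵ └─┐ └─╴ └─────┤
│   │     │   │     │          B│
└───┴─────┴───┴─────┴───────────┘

Checking cell at (0, 7):
Number of passages: 2
Cell type: straight corridor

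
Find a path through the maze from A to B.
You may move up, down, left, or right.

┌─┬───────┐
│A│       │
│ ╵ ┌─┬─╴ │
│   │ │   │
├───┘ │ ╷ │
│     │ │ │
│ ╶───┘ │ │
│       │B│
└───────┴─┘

Finding the shortest path through the maze:
Path length: 9 steps
Directions: down → right → up → right → right → right → down → down → down

Solution:

┌─┬───────┐
│A│↱ → → ↓│
│ ╵ ┌─┬─╴ │
│↳ ↑│ │  ↓│
├───┘ │ ╷ │
│     │ │↓│
│ ╶───┘ │ │
│       │B│
└───────┴─┘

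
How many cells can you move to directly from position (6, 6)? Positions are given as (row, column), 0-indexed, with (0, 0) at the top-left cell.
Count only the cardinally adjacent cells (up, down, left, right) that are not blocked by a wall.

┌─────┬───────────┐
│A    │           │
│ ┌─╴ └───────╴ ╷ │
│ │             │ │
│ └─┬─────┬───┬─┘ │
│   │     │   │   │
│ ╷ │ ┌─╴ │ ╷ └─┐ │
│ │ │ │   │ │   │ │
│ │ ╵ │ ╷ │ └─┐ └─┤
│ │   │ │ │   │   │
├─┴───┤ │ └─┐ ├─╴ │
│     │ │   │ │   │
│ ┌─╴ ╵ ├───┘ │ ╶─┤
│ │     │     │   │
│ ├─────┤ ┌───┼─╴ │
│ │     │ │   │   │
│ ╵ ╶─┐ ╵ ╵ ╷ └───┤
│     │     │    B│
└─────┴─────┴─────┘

Checking passable neighbors of (6, 6):
Neighbors: (5, 6), (6, 5)
Count: 2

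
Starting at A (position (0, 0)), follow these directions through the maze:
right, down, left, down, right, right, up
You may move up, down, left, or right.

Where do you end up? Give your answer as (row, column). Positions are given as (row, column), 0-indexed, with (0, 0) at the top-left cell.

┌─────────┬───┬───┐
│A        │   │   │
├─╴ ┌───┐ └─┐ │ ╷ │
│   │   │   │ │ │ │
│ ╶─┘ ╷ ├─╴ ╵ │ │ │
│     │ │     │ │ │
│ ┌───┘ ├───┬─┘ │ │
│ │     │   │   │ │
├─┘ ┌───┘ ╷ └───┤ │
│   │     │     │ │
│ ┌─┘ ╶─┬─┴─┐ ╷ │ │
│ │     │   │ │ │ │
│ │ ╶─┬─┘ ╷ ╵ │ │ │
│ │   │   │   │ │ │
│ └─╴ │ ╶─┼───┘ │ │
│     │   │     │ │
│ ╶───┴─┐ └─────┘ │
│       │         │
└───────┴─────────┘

Following directions step by step:
Start: (0, 0)
  right: (0, 0) → (0, 1)
  down: (0, 1) → (1, 1)
  left: (1, 1) → (1, 0)
  down: (1, 0) → (2, 0)
  right: (2, 0) → (2, 1)
  right: (2, 1) → (2, 2)
  up: (2, 2) → (1, 2)
Final position: (1, 2)

Path taken:

┌─────────┬───┬───┐
│A ↓      │   │   │
├─╴ ┌───┐ └─┐ │ ╷ │
│↓ ↲│B  │   │ │ │ │
│ ╶─┘ ╷ ├─╴ ╵ │ │ │
│↳ → ↑│ │     │ │ │
│ ┌───┘ ├───┬─┘ │ │
│ │     │   │   │ │
├─┘ ┌───┘ ╷ └───┤ │
│   │     │     │ │
│ ┌─┘ ╶─┬─┴─┐ ╷ │ │
│ │     │   │ │ │ │
│ │ ╶─┬─┘ ╷ ╵ │ │ │
│ │   │   │   │ │ │
│ └─╴ │ ╶─┼───┘ │ │
│     │   │     │ │
│ ╶───┴─┐ └─────┘ │
│       │         │
└───────┴─────────┘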